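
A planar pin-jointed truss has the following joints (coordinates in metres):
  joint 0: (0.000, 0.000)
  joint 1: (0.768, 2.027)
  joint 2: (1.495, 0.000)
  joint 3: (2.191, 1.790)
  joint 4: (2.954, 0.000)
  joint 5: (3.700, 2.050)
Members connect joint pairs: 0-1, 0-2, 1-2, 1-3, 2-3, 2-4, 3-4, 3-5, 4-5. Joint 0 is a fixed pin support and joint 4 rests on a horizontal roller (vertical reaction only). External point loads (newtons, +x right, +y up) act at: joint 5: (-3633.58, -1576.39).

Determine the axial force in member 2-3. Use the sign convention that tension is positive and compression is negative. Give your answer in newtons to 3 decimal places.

-2576.038

N=6 nodes, M=9 members, R=3 reactions → 2N=12, M+R=12
member 0 (0-1): L=2.1676, (cx,cy)=(0.3543,0.9351)
member 1 (0-2): L=1.4950, (cx,cy)=(1.0000,0.0000)
member 2 (1-2): L=2.1534, (cx,cy)=(0.3376,-0.9413)
member 3 (1-3): L=1.4426, (cx,cy)=(0.9864,-0.1643)
member 4 (2-3): L=1.9206, (cx,cy)=(0.3624,0.9320)
member 5 (2-4): L=1.4590, (cx,cy)=(1.0000,0.0000)
member 6 (3-4): L=1.9458, (cx,cy)=(0.3921,-0.9199)
member 7 (3-5): L=1.5312, (cx,cy)=(0.9855,0.1698)
member 8 (4-5): L=2.1815, (cx,cy)=(0.3420,0.9397)
solve A·x = −loads:
  F[0-1] = -2270.8208 N (compression)
  F[0-2] = -2829.0134 N (compression)
  F[1-2] = +2550.6817 N (tension)
  F[1-3] = -1688.6234 N (compression)
  F[2-3] = -2576.0375 N (compression)
  F[2-4] = -1034.3548 N (compression)
  F[3-4] = +1696.9177 N (tension)
  F[3-5] = -3312.7244 N (compression)
  F[4-5] = -1078.9436 N (compression)
  Rx@0 = +3633.5800 N
  Ry@0 = +2123.5112 N
  Ry@4 = -547.1212 N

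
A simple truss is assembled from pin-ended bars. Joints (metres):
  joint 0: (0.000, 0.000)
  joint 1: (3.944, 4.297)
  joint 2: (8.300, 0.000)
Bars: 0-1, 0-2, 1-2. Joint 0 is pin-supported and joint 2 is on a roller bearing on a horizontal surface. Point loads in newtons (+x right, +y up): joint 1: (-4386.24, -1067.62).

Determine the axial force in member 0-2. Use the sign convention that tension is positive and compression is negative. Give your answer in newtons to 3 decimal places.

-1787.705

N=3 nodes, M=3 members, R=3 reactions → 2N=6, M+R=6
member 0 (0-1): L=5.8326, (cx,cy)=(0.6762,0.7367)
member 1 (0-2): L=8.3000, (cx,cy)=(1.0000,0.0000)
member 2 (1-2): L=6.1187, (cx,cy)=(0.7119,-0.7023)
solve A·x = −loads:
  F[0-1] = -3842.8604 N (compression)
  F[0-2] = -1787.7052 N (compression)
  F[1-2] = +2511.1337 N (tension)
  Rx@0 = +4386.2400 N
  Ry@0 = +2831.1116 N
  Ry@2 = -1763.4916 N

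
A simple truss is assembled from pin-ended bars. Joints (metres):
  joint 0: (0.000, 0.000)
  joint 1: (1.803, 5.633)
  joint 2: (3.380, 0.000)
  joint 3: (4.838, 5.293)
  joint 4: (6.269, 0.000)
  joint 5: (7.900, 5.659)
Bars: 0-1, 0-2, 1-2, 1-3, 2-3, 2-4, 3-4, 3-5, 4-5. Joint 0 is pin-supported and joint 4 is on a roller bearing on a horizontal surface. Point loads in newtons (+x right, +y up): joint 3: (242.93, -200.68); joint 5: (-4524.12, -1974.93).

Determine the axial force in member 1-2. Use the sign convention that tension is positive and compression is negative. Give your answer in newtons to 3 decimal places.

3787.725

N=6 nodes, M=9 members, R=3 reactions → 2N=12, M+R=12
member 0 (0-1): L=5.9145, (cx,cy)=(0.3048,0.9524)
member 1 (0-2): L=3.3800, (cx,cy)=(1.0000,0.0000)
member 2 (1-2): L=5.8496, (cx,cy)=(0.2696,-0.9630)
member 3 (1-3): L=3.0540, (cx,cy)=(0.9938,-0.1113)
member 4 (2-3): L=5.4901, (cx,cy)=(0.2656,0.9641)
member 5 (2-4): L=2.8890, (cx,cy)=(1.0000,0.0000)
member 6 (3-4): L=5.4830, (cx,cy)=(0.2610,-0.9653)
member 7 (3-5): L=3.0838, (cx,cy)=(0.9929,0.1187)
member 8 (4-5): L=5.8893, (cx,cy)=(0.2769,0.9609)
solve A·x = −loads:
  F[0-1] = -3581.2460 N (compression)
  F[0-2] = -3189.4715 N (compression)
  F[1-2] = +3787.7254 N (tension)
  F[1-3] = -2126.0753 N (compression)
  F[2-3] = -3783.3342 N (compression)
  F[2-4] = -1163.6023 N (compression)
  F[3-4] = +2818.1826 N (tension)
  F[3-5] = -4125.1839 N (compression)
  F[4-5] = -1545.7936 N (compression)
  Rx@0 = +4281.1900 N
  Ry@0 = +3410.7878 N
  Ry@4 = -1235.1778 N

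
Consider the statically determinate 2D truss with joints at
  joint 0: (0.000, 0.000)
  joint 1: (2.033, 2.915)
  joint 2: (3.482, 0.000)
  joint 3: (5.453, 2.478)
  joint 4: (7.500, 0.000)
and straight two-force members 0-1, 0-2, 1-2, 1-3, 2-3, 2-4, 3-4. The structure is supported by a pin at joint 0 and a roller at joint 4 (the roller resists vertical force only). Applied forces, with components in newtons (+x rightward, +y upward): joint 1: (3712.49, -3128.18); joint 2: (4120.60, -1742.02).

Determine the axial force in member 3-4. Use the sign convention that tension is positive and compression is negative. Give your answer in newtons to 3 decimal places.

N=5 nodes, M=7 members, R=3 reactions → 2N=10, M+R=10
member 0 (0-1): L=3.5539, (cx,cy)=(0.5720,0.8202)
member 1 (0-2): L=3.4820, (cx,cy)=(1.0000,0.0000)
member 2 (1-2): L=3.2553, (cx,cy)=(0.4451,-0.8955)
member 3 (1-3): L=3.4478, (cx,cy)=(0.9919,-0.1267)
member 4 (2-3): L=3.1663, (cx,cy)=(0.6225,0.7826)
member 5 (2-4): L=4.0180, (cx,cy)=(1.0000,0.0000)
member 6 (3-4): L=3.2141, (cx,cy)=(0.6369,-0.7710)
solve A·x = −loads:
  F[0-1] = -2158.6491 N (compression)
  F[0-2] = +9067.9347 N (tension)
  F[1-2] = -865.0793 N (compression)
  F[1-3] = -4599.3613 N (compression)
  F[2-3] = +3215.6925 N (tension)
  F[2-4] = +2560.5081 N (tension)
  F[3-4] = -4020.4349 N (compression)
  Rx@0 = -7833.0900 N
  Ry@0 = +1770.5717 N
  Ry@4 = +3099.6283 N

-4020.435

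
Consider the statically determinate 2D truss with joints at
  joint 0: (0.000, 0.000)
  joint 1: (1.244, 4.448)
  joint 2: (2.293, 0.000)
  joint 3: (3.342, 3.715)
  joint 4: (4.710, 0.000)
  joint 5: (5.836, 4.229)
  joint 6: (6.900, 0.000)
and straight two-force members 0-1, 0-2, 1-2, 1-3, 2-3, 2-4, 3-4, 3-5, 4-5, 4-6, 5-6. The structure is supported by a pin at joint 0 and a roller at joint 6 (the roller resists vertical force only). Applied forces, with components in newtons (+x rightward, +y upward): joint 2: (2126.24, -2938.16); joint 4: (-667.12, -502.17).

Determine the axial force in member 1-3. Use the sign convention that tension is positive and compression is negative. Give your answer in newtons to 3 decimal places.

N=7 nodes, M=11 members, R=3 reactions → 2N=14, M+R=14
member 0 (0-1): L=4.6187, (cx,cy)=(0.2693,0.9630)
member 1 (0-2): L=2.2930, (cx,cy)=(1.0000,0.0000)
member 2 (1-2): L=4.5700, (cx,cy)=(0.2295,-0.9733)
member 3 (1-3): L=2.2224, (cx,cy)=(0.9440,-0.3298)
member 4 (2-3): L=3.8603, (cx,cy)=(0.2717,0.9624)
member 5 (2-4): L=2.4170, (cx,cy)=(1.0000,0.0000)
member 6 (3-4): L=3.9589, (cx,cy)=(0.3456,-0.9384)
member 7 (3-5): L=2.5464, (cx,cy)=(0.9794,0.2019)
member 8 (4-5): L=4.3763, (cx,cy)=(0.2573,0.9663)
member 9 (4-6): L=2.1900, (cx,cy)=(1.0000,0.0000)
member 10 (5-6): L=4.3608, (cx,cy)=(0.2440,-0.9698)
solve A·x = −loads:
  F[0-1] = -2202.5332 N (compression)
  F[0-2] = +2052.3521 N (tension)
  F[1-2] = +2607.0929 N (tension)
  F[1-3] = -1262.3000 N (compression)
  F[2-3] = +416.3452 N (tension)
  F[2-4] = +411.4035 N (tension)
  F[3-4] = -1029.4009 N (compression)
  F[3-5] = -738.0018 N (compression)
  F[4-5] = +1519.3088 N (tension)
  F[4-6] = +331.9035 N (tension)
  F[5-6] = -1360.3037 N (compression)
  Rx@0 = -1459.1200 N
  Ry@0 = +2121.1385 N
  Ry@6 = +1319.1915 N

-1262.300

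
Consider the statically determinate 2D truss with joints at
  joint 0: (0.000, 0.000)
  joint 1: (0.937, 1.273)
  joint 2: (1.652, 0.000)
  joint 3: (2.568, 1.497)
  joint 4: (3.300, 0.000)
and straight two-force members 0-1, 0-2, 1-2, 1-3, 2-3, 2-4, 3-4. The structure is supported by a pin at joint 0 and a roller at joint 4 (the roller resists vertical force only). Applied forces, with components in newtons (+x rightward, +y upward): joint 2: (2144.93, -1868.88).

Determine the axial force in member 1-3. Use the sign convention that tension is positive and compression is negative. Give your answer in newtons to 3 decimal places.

-1134.991

N=5 nodes, M=7 members, R=3 reactions → 2N=10, M+R=10
member 0 (0-1): L=1.5807, (cx,cy)=(0.5928,0.8054)
member 1 (0-2): L=1.6520, (cx,cy)=(1.0000,0.0000)
member 2 (1-2): L=1.4601, (cx,cy)=(0.4897,-0.8719)
member 3 (1-3): L=1.6463, (cx,cy)=(0.9907,0.1361)
member 4 (2-3): L=1.7550, (cx,cy)=(0.5219,0.8530)
member 5 (2-4): L=1.6480, (cx,cy)=(1.0000,0.0000)
member 6 (3-4): L=1.6664, (cx,cy)=(0.4393,-0.8984)
solve A·x = −loads:
  F[0-1] = -1158.8728 N (compression)
  F[0-2] = +2831.8970 N (tension)
  F[1-2] = +893.3256 N (tension)
  F[1-3] = -1134.9910 N (compression)
  F[2-3] = +1277.8659 N (tension)
  F[2-4] = +457.4744 N (tension)
  F[3-4] = -1041.4312 N (compression)
  Rx@0 = -2144.9300 N
  Ry@0 = +933.3073 N
  Ry@4 = +935.5727 N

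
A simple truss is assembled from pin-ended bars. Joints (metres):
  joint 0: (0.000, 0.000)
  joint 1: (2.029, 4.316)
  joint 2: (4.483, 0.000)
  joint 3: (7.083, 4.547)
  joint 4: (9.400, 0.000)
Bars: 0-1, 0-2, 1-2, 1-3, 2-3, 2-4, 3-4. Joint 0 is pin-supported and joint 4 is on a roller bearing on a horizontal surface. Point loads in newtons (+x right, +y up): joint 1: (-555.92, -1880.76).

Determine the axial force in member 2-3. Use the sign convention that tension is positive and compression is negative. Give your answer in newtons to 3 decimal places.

N=5 nodes, M=7 members, R=3 reactions → 2N=10, M+R=10
member 0 (0-1): L=4.7691, (cx,cy)=(0.4254,0.9050)
member 1 (0-2): L=4.4830, (cx,cy)=(1.0000,0.0000)
member 2 (1-2): L=4.9649, (cx,cy)=(0.4943,-0.8693)
member 3 (1-3): L=5.0593, (cx,cy)=(0.9990,0.0457)
member 4 (2-3): L=5.2379, (cx,cy)=(0.4964,0.8681)
member 5 (2-4): L=4.9170, (cx,cy)=(1.0000,0.0000)
member 6 (3-4): L=5.1033, (cx,cy)=(0.4540,-0.8910)
solve A·x = −loads:
  F[0-1] = -1911.6849 N (compression)
  F[0-2] = +257.3940 N (tension)
  F[1-2] = -182.1715 N (compression)
  F[1-3] = -167.5264 N (compression)
  F[2-3] = +182.4244 N (tension)
  F[2-4] = +76.7988 N (tension)
  F[3-4] = -169.1531 N (compression)
  Rx@0 = +555.9200 N
  Ry@0 = +1730.0460 N
  Ry@4 = +150.7140 N

182.424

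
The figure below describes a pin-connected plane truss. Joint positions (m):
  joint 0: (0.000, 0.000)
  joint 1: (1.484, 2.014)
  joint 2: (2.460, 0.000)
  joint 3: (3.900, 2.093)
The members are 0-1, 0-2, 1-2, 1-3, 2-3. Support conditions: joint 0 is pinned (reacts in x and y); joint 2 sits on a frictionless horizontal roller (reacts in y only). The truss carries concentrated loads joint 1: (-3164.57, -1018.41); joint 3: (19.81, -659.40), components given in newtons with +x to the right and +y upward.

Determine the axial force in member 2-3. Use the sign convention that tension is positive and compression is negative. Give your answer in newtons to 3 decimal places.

N=4 nodes, M=5 members, R=3 reactions → 2N=8, M+R=8
member 0 (0-1): L=2.5017, (cx,cy)=(0.5932,0.8051)
member 1 (0-2): L=2.4600, (cx,cy)=(1.0000,0.0000)
member 2 (1-2): L=2.2380, (cx,cy)=(0.4361,-0.8999)
member 3 (1-3): L=2.4173, (cx,cy)=(0.9995,0.0327)
member 4 (2-3): L=2.5405, (cx,cy)=(0.5668,0.8238)
solve A·x = −loads:
  F[0-1] = -3219.6998 N (compression)
  F[0-2] = -1234.8372 N (compression)
  F[1-2] = +1766.2721 N (tension)
  F[1-3] = +484.6382 N (tension)
  F[2-3] = -819.6168 N (compression)
  Rx@0 = +3144.7600 N
  Ry@0 = +2592.0381 N
  Ry@2 = -914.2281 N

-819.617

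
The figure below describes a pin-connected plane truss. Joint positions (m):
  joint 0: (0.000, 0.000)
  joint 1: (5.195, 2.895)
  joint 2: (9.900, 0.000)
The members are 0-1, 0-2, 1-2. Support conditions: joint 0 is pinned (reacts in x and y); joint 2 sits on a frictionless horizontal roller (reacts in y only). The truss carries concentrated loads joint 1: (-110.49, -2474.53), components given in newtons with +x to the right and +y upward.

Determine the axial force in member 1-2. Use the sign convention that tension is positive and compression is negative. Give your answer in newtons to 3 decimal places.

N=3 nodes, M=3 members, R=3 reactions → 2N=6, M+R=6
member 0 (0-1): L=5.9472, (cx,cy)=(0.8735,0.4868)
member 1 (0-2): L=9.9000, (cx,cy)=(1.0000,0.0000)
member 2 (1-2): L=5.5243, (cx,cy)=(0.8517,-0.5240)
solve A·x = −loads:
  F[0-1] = -2482.2816 N (compression)
  F[0-2] = +2057.8377 N (tension)
  F[1-2] = -2416.1833 N (compression)
  Rx@0 = +110.4900 N
  Ry@0 = +1208.3366 N
  Ry@2 = +1266.1934 N

-2416.183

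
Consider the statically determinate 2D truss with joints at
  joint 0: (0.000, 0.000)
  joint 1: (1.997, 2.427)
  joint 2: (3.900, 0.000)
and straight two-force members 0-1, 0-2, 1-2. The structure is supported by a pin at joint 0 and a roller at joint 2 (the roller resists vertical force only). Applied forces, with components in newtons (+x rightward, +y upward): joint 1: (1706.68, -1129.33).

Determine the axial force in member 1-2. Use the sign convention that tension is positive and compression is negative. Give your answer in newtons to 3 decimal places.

-2084.481

N=3 nodes, M=3 members, R=3 reactions → 2N=6, M+R=6
member 0 (0-1): L=3.1430, (cx,cy)=(0.6354,0.7722)
member 1 (0-2): L=3.9000, (cx,cy)=(1.0000,0.0000)
member 2 (1-2): L=3.0841, (cx,cy)=(0.6170,-0.7869)
solve A·x = −loads:
  F[0-1] = +661.7810 N (tension)
  F[0-2] = +1286.1951 N (tension)
  F[1-2] = -2084.4813 N (compression)
  Rx@0 = -1706.6800 N
  Ry@0 = -511.0250 N
  Ry@2 = +1640.3550 N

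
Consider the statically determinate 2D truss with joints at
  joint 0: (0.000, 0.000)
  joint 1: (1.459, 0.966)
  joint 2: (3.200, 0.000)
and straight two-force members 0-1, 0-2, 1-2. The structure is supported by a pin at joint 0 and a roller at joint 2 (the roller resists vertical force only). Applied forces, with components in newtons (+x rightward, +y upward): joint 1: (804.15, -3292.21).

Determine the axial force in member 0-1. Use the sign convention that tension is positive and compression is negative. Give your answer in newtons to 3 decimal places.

N=3 nodes, M=3 members, R=3 reactions → 2N=6, M+R=6
member 0 (0-1): L=1.7498, (cx,cy)=(0.8338,0.5521)
member 1 (0-2): L=3.2000, (cx,cy)=(1.0000,0.0000)
member 2 (1-2): L=1.9910, (cx,cy)=(0.8744,-0.4852)
solve A·x = −loads:
  F[0-1] = -2804.7964 N (compression)
  F[0-2] = +3142.8020 N (tension)
  F[1-2] = -3594.1653 N (compression)
  Rx@0 = -804.1500 N
  Ry@0 = +1548.4152 N
  Ry@2 = +1743.7948 N

-2804.796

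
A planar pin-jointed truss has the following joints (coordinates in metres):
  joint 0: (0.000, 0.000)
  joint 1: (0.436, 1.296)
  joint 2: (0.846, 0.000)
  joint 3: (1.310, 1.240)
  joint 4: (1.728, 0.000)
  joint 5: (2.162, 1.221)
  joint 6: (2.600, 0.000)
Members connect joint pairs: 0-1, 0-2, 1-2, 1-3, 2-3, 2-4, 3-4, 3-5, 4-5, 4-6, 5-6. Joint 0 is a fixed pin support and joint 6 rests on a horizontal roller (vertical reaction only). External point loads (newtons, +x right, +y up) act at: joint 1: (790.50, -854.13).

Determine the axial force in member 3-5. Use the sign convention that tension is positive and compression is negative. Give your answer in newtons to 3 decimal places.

N=7 nodes, M=11 members, R=3 reactions → 2N=14, M+R=14
member 0 (0-1): L=1.3674, (cx,cy)=(0.3189,0.9478)
member 1 (0-2): L=0.8460, (cx,cy)=(1.0000,0.0000)
member 2 (1-2): L=1.3593, (cx,cy)=(0.3016,-0.9534)
member 3 (1-3): L=0.8758, (cx,cy)=(0.9980,-0.0639)
member 4 (2-3): L=1.3240, (cx,cy)=(0.3505,0.9366)
member 5 (2-4): L=0.8820, (cx,cy)=(1.0000,0.0000)
member 6 (3-4): L=1.3086, (cx,cy)=(0.3194,-0.9476)
member 7 (3-5): L=0.8522, (cx,cy)=(0.9998,-0.0223)
member 8 (4-5): L=1.2958, (cx,cy)=(0.3349,0.9422)
member 9 (4-6): L=0.8720, (cx,cy)=(1.0000,0.0000)
member 10 (5-6): L=1.2972, (cx,cy)=(0.3377,-0.9413)
solve A·x = −loads:
  F[0-1] = -334.3157 N (compression)
  F[0-2] = +897.0997 N (tension)
  F[1-2] = -513.6328 N (compression)
  F[1-3] = -743.6975 N (compression)
  F[2-3] = +522.8734 N (tension)
  F[2-4] = +558.9288 N (tension)
  F[3-4] = -558.0108 N (compression)
  F[3-5] = -380.7749 N (compression)
  F[4-5] = +561.1856 N (tension)
  F[4-6] = +192.7289 N (tension)
  F[5-6] = -570.7872 N (compression)
  Rx@0 = -790.5000 N
  Ry@0 = +316.8651 N
  Ry@6 = +537.2649 N

-380.775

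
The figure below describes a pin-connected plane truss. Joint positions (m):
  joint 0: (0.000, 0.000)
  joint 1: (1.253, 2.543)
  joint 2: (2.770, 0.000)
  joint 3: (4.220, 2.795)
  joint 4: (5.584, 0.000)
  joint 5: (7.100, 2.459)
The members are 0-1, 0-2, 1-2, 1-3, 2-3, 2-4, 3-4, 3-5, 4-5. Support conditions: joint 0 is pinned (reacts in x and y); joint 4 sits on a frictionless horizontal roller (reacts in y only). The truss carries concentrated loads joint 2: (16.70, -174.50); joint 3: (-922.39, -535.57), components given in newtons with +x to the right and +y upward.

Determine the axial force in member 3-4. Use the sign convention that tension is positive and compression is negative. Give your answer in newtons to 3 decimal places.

N=6 nodes, M=9 members, R=3 reactions → 2N=12, M+R=12
member 0 (0-1): L=2.8349, (cx,cy)=(0.4420,0.8970)
member 1 (0-2): L=2.7700, (cx,cy)=(1.0000,0.0000)
member 2 (1-2): L=2.9611, (cx,cy)=(0.5123,-0.8588)
member 3 (1-3): L=2.9777, (cx,cy)=(0.9964,0.0846)
member 4 (2-3): L=3.1487, (cx,cy)=(0.4605,0.8877)
member 5 (2-4): L=2.8140, (cx,cy)=(1.0000,0.0000)
member 6 (3-4): L=3.1101, (cx,cy)=(0.4386,-0.8987)
member 7 (3-5): L=2.8995, (cx,cy)=(0.9933,-0.1159)
member 8 (4-5): L=2.8888, (cx,cy)=(0.5248,0.8512)
solve A·x = −loads:
  F[0-1] = -758.5669 N (compression)
  F[0-2] = -570.4145 N (compression)
  F[1-2] = +722.5590 N (tension)
  F[1-3] = -707.9888 N (compression)
  F[2-3] = -502.4845 N (compression)
  F[2-4] = +14.4543 N (tension)
  F[3-4] = -32.9574 N (compression)
  F[3-5] = -0.0000 N (compression)
  F[4-5] = +0.0000 N (tension)
  Rx@0 = +905.6900 N
  Ry@0 = +680.4514 N
  Ry@4 = +29.6186 N

-32.957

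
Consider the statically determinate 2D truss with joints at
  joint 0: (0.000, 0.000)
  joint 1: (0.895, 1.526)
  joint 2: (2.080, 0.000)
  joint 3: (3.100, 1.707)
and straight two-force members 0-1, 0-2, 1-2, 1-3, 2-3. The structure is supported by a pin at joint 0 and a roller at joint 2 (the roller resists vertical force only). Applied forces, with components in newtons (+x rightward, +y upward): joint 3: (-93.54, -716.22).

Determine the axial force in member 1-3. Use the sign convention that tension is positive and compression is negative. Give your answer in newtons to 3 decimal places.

352.862

N=4 nodes, M=5 members, R=3 reactions → 2N=8, M+R=8
member 0 (0-1): L=1.7691, (cx,cy)=(0.5059,0.8626)
member 1 (0-2): L=2.0800, (cx,cy)=(1.0000,0.0000)
member 2 (1-2): L=1.9321, (cx,cy)=(0.6133,-0.7898)
member 3 (1-3): L=2.2124, (cx,cy)=(0.9966,0.0818)
member 4 (2-3): L=1.9885, (cx,cy)=(0.5129,0.8584)
solve A·x = −loads:
  F[0-1] = +318.1794 N (tension)
  F[0-2] = -254.5095 N (compression)
  F[1-2] = -310.9413 N (compression)
  F[1-3] = +352.8624 N (tension)
  F[2-3] = -867.9727 N (compression)
  Rx@0 = +93.5400 N
  Ry@0 = -274.4575 N
  Ry@2 = +990.6775 N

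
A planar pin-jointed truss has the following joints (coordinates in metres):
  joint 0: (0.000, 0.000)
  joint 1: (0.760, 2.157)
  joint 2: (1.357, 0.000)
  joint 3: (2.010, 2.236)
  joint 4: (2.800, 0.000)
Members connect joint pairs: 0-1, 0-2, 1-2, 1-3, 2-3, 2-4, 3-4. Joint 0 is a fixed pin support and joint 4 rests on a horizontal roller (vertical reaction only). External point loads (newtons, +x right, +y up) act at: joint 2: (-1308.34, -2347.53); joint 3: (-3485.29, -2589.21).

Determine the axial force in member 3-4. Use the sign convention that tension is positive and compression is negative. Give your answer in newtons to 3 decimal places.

N=5 nodes, M=7 members, R=3 reactions → 2N=10, M+R=10
member 0 (0-1): L=2.2870, (cx,cy)=(0.3323,0.9432)
member 1 (0-2): L=1.3570, (cx,cy)=(1.0000,0.0000)
member 2 (1-2): L=2.2381, (cx,cy)=(0.2667,-0.9638)
member 3 (1-3): L=1.2525, (cx,cy)=(0.9980,0.0631)
member 4 (2-3): L=2.3294, (cx,cy)=(0.2803,0.9599)
member 5 (2-4): L=1.4430, (cx,cy)=(1.0000,0.0000)
member 6 (3-4): L=2.3715, (cx,cy)=(0.3331,-0.9429)
solve A·x = −loads:
  F[0-1] = -5008.2249 N (compression)
  F[0-2] = -3129.3123 N (compression)
  F[1-2] = +4709.6592 N (tension)
  F[1-3] = -2926.4228 N (compression)
  F[2-3] = -2283.0255 N (compression)
  F[2-4] = +75.3056 N (tension)
  F[3-4] = -226.0555 N (compression)
  Rx@0 = +4793.6300 N
  Ry@0 = +4723.5965 N
  Ry@4 = +213.1435 N

-226.056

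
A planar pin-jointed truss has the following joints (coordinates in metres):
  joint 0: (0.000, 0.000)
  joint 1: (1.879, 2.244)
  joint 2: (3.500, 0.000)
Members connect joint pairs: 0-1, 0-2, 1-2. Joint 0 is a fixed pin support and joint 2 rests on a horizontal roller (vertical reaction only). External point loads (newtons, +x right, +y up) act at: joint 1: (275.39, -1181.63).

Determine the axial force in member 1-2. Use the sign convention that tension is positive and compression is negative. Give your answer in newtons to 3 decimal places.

-1000.381

N=3 nodes, M=3 members, R=3 reactions → 2N=6, M+R=6
member 0 (0-1): L=2.9268, (cx,cy)=(0.6420,0.7667)
member 1 (0-2): L=3.5000, (cx,cy)=(1.0000,0.0000)
member 2 (1-2): L=2.7682, (cx,cy)=(0.5856,-0.8106)
solve A·x = −loads:
  F[0-1] = -483.4953 N (compression)
  F[0-2] = +585.7927 N (tension)
  F[1-2] = -1000.3809 N (compression)
  Rx@0 = -275.3900 N
  Ry@0 = +370.6992 N
  Ry@2 = +810.9308 N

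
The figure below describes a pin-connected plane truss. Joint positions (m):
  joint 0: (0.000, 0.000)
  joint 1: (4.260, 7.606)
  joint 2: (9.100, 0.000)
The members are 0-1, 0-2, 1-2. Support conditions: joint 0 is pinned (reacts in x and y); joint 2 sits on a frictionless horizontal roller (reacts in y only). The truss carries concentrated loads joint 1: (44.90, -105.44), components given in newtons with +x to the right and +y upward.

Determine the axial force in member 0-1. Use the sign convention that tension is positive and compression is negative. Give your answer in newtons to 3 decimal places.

N=3 nodes, M=3 members, R=3 reactions → 2N=6, M+R=6
member 0 (0-1): L=8.7177, (cx,cy)=(0.4887,0.8725)
member 1 (0-2): L=9.1000, (cx,cy)=(1.0000,0.0000)
member 2 (1-2): L=9.0154, (cx,cy)=(0.5369,-0.8437)
solve A·x = −loads:
  F[0-1] = -21.2633 N (compression)
  F[0-2] = +55.2905 N (tension)
  F[1-2] = -102.9884 N (compression)
  Rx@0 = -44.9000 N
  Ry@0 = +18.5517 N
  Ry@2 = +86.8883 N

-21.263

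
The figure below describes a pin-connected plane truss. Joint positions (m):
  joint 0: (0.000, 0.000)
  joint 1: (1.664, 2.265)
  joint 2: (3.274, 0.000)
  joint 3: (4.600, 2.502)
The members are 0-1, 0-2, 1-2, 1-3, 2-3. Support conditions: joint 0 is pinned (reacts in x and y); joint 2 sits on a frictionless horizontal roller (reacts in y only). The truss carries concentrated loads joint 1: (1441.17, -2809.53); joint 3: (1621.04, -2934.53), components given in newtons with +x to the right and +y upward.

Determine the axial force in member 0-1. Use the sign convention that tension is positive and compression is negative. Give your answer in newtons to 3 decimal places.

N=4 nodes, M=5 members, R=3 reactions → 2N=8, M+R=8
member 0 (0-1): L=2.8105, (cx,cy)=(0.5921,0.8059)
member 1 (0-2): L=3.2740, (cx,cy)=(1.0000,0.0000)
member 2 (1-2): L=2.7789, (cx,cy)=(0.5794,-0.8151)
member 3 (1-3): L=2.9456, (cx,cy)=(0.9968,0.0805)
member 4 (2-3): L=2.8317, (cx,cy)=(0.4683,0.8836)
solve A·x = −loads:
  F[0-1] = +2534.7468 N (tension)
  F[0-2] = +1561.4940 N (tension)
  F[1-2] = -5624.5784 N (compression)
  F[1-3] = +3329.0201 N (tension)
  F[2-3] = -3624.3216 N (compression)
  Rx@0 = -3062.2100 N
  Ry@0 = -2042.7415 N
  Ry@2 = +7786.8015 N

2534.747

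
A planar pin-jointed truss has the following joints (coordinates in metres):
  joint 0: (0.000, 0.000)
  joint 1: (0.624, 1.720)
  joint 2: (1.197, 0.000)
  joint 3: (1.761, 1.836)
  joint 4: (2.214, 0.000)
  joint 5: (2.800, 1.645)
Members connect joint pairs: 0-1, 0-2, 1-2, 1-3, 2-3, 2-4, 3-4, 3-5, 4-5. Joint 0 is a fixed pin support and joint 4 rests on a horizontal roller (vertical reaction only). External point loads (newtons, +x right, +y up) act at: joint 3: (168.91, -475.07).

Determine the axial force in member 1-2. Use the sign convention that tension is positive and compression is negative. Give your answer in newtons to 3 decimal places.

N=6 nodes, M=9 members, R=3 reactions → 2N=12, M+R=12
member 0 (0-1): L=1.8297, (cx,cy)=(0.3410,0.9400)
member 1 (0-2): L=1.1970, (cx,cy)=(1.0000,0.0000)
member 2 (1-2): L=1.8129, (cx,cy)=(0.3161,-0.9487)
member 3 (1-3): L=1.1429, (cx,cy)=(0.9948,0.1015)
member 4 (2-3): L=1.9207, (cx,cy)=(0.2936,0.9559)
member 5 (2-4): L=1.0170, (cx,cy)=(1.0000,0.0000)
member 6 (3-4): L=1.8911, (cx,cy)=(0.2395,-0.9709)
member 7 (3-5): L=1.0564, (cx,cy)=(0.9835,-0.1808)
member 8 (4-5): L=1.7463, (cx,cy)=(0.3356,0.9420)
solve A·x = −loads:
  F[0-1] = +45.6030 N (tension)
  F[0-2] = +153.3575 N (tension)
  F[1-2] = -42.0826 N (compression)
  F[1-3] = +29.0030 N (tension)
  F[2-3] = +41.7667 N (tension)
  F[2-4] = +127.7921 N (tension)
  F[3-4] = -533.4713 N (compression)
  F[3-5] = -0.0000 N (compression)
  F[4-5] = +0.0000 N (tension)
  Rx@0 = -168.9100 N
  Ry@0 = -42.8690 N
  Ry@4 = +517.9390 N

-42.083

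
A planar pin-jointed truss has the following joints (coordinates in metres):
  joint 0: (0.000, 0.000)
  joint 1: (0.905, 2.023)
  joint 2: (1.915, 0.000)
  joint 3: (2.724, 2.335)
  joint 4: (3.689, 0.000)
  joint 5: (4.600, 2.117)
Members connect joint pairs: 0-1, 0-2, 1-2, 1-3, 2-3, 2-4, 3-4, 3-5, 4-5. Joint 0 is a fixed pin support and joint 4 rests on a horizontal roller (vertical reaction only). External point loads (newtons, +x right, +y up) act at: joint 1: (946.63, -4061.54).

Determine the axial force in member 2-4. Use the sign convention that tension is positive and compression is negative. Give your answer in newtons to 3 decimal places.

626.325

N=6 nodes, M=9 members, R=3 reactions → 2N=12, M+R=12
member 0 (0-1): L=2.2162, (cx,cy)=(0.4084,0.9128)
member 1 (0-2): L=1.9150, (cx,cy)=(1.0000,0.0000)
member 2 (1-2): L=2.2611, (cx,cy)=(0.4467,-0.8947)
member 3 (1-3): L=1.8456, (cx,cy)=(0.9856,0.1691)
member 4 (2-3): L=2.4712, (cx,cy)=(0.3274,0.9449)
member 5 (2-4): L=1.7740, (cx,cy)=(1.0000,0.0000)
member 6 (3-4): L=2.5265, (cx,cy)=(0.3819,-0.9242)
member 7 (3-5): L=1.8886, (cx,cy)=(0.9933,-0.1154)
member 8 (4-5): L=2.3047, (cx,cy)=(0.3953,0.9186)
solve A·x = −loads:
  F[0-1] = -2789.1806 N (compression)
  F[0-2] = +2085.6091 N (tension)
  F[1-2] = -1928.5756 N (compression)
  F[1-3] = -1242.0243 N (compression)
  F[2-3] = +1826.1104 N (tension)
  F[2-4] = +626.3254 N (tension)
  F[3-4] = -1639.8360 N (compression)
  F[3-5] = +0.0000 N (tension)
  F[4-5] = -0.0000 N (compression)
  Rx@0 = -946.6300 N
  Ry@0 = +2546.0273 N
  Ry@4 = +1515.5127 N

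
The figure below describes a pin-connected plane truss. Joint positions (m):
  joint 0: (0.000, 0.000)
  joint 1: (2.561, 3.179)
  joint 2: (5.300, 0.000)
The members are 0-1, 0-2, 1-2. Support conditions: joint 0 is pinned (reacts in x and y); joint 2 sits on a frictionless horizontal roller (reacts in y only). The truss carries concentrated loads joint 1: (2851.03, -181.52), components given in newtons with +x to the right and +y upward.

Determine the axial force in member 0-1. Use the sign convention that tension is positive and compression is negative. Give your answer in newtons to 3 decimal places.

N=3 nodes, M=3 members, R=3 reactions → 2N=6, M+R=6
member 0 (0-1): L=4.0822, (cx,cy)=(0.6274,0.7787)
member 1 (0-2): L=5.3000, (cx,cy)=(1.0000,0.0000)
member 2 (1-2): L=4.1962, (cx,cy)=(0.6527,-0.7576)
solve A·x = −loads:
  F[0-1] = +2075.5034 N (tension)
  F[0-2] = +1548.9626 N (tension)
  F[1-2] = -2373.0446 N (compression)
  Rx@0 = -2851.0300 N
  Ry@0 = -1616.2719 N
  Ry@2 = +1797.7919 N

2075.503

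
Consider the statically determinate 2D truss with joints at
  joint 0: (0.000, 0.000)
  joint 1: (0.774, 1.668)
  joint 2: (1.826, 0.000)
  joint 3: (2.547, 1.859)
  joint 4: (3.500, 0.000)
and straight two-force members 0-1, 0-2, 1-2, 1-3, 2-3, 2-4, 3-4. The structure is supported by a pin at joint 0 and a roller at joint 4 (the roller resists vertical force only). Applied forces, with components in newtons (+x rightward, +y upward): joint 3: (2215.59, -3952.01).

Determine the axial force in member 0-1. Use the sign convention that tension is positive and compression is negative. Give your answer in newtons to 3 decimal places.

N=5 nodes, M=7 members, R=3 reactions → 2N=10, M+R=10
member 0 (0-1): L=1.8388, (cx,cy)=(0.4209,0.9071)
member 1 (0-2): L=1.8260, (cx,cy)=(1.0000,0.0000)
member 2 (1-2): L=1.9720, (cx,cy)=(0.5335,-0.8458)
member 3 (1-3): L=1.7833, (cx,cy)=(0.9942,0.1071)
member 4 (2-3): L=1.9939, (cx,cy)=(0.3616,0.9323)
member 5 (2-4): L=1.6740, (cx,cy)=(1.0000,0.0000)
member 6 (3-4): L=2.0890, (cx,cy)=(0.4562,-0.8899)
solve A·x = −loads:
  F[0-1] = +111.0342 N (tension)
  F[0-2] = +2168.8535 N (tension)
  F[1-2] = -105.9280 N (compression)
  F[1-3] = +103.8421 N (tension)
  F[2-3] = +96.0994 N (tension)
  F[2-4] = +2077.5958 N (tension)
  F[3-4] = -4554.2306 N (compression)
  Rx@0 = -2215.5900 N
  Ry@0 = -100.7189 N
  Ry@4 = +4052.7289 N

111.034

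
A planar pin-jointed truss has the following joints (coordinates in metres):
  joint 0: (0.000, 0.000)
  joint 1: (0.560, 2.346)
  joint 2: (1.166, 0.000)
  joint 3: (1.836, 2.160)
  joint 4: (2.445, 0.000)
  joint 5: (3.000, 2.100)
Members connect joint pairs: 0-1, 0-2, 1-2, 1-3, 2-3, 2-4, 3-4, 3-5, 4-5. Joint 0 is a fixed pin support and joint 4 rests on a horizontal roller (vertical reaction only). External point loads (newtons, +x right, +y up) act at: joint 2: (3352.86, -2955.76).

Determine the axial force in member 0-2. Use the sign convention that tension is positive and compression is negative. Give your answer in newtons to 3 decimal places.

N=6 nodes, M=9 members, R=3 reactions → 2N=12, M+R=12
member 0 (0-1): L=2.4119, (cx,cy)=(0.2322,0.9727)
member 1 (0-2): L=1.1660, (cx,cy)=(1.0000,0.0000)
member 2 (1-2): L=2.4230, (cx,cy)=(0.2501,-0.9682)
member 3 (1-3): L=1.2895, (cx,cy)=(0.9895,-0.1442)
member 4 (2-3): L=2.2615, (cx,cy)=(0.2963,0.9551)
member 5 (2-4): L=1.2790, (cx,cy)=(1.0000,0.0000)
member 6 (3-4): L=2.2442, (cx,cy)=(0.2714,-0.9625)
member 7 (3-5): L=1.1655, (cx,cy)=(0.9987,-0.0515)
member 8 (4-5): L=2.1721, (cx,cy)=(0.2555,0.9668)
solve A·x = −loads:
  F[0-1] = -1589.6231 N (compression)
  F[0-2] = +3721.9403 N (tension)
  F[1-2] = +1717.1578 N (tension)
  F[1-3] = -806.9854 N (compression)
  F[2-3] = +1353.9575 N (tension)
  F[2-4] = +397.4224 N (tension)
  F[3-4] = -1464.5315 N (compression)
  F[3-5] = -0.0000 N (tension)
  F[4-5] = -0.0000 N (tension)
  Rx@0 = -3352.8600 N
  Ry@0 = +1546.1828 N
  Ry@4 = +1409.5772 N

3721.940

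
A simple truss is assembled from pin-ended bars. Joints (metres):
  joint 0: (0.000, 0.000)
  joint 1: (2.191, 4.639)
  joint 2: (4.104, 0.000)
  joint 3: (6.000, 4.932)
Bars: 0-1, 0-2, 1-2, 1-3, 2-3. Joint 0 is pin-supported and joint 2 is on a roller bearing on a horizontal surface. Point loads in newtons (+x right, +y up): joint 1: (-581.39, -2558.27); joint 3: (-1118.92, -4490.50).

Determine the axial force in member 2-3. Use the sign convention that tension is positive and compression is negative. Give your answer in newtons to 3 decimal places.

-4862.463

N=4 nodes, M=5 members, R=3 reactions → 2N=8, M+R=8
member 0 (0-1): L=5.1304, (cx,cy)=(0.4271,0.9042)
member 1 (0-2): L=4.1040, (cx,cy)=(1.0000,0.0000)
member 2 (1-2): L=5.0180, (cx,cy)=(0.3812,-0.9245)
member 3 (1-3): L=3.8203, (cx,cy)=(0.9971,0.0767)
member 4 (2-3): L=5.2839, (cx,cy)=(0.3588,0.9334)
solve A·x = −loads:
  F[0-1] = -1238.3878 N (compression)
  F[0-2] = -1171.4393 N (compression)
  F[1-2] = -1503.9266 N (compression)
  F[1-3] = +627.7115 N (tension)
  F[2-3] = -4862.4633 N (compression)
  Rx@0 = +1700.3100 N
  Ry@0 = +1119.7768 N
  Ry@2 = +5928.9932 N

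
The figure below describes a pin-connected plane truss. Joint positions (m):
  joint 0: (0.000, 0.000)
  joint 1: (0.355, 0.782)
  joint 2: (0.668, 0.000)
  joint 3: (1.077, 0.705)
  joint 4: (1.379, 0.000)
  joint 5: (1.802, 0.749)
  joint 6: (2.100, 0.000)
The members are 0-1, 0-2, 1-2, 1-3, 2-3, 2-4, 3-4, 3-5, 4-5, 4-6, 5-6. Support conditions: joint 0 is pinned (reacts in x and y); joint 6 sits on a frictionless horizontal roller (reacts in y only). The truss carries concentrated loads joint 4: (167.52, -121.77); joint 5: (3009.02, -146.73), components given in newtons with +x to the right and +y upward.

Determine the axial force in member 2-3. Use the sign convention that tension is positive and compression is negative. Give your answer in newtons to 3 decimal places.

1279.522

N=7 nodes, M=11 members, R=3 reactions → 2N=14, M+R=14
member 0 (0-1): L=0.8588, (cx,cy)=(0.4134,0.9106)
member 1 (0-2): L=0.6680, (cx,cy)=(1.0000,0.0000)
member 2 (1-2): L=0.8423, (cx,cy)=(0.3716,-0.9284)
member 3 (1-3): L=0.7261, (cx,cy)=(0.9944,-0.1060)
member 4 (2-3): L=0.8150, (cx,cy)=(0.5018,0.8650)
member 5 (2-4): L=0.7110, (cx,cy)=(1.0000,0.0000)
member 6 (3-4): L=0.7670, (cx,cy)=(0.3938,-0.9192)
member 7 (3-5): L=0.7263, (cx,cy)=(0.9982,0.0606)
member 8 (4-5): L=0.8602, (cx,cy)=(0.4918,0.8707)
member 9 (4-6): L=0.7210, (cx,cy)=(1.0000,0.0000)
member 10 (5-6): L=0.8061, (cx,cy)=(0.3697,-0.9292)
solve A·x = −loads:
  F[0-1] = +1109.8460 N (tension)
  F[0-2] = +2717.7693 N (tension)
  F[1-2] = -1192.1206 N (compression)
  F[1-3] = +906.8708 N (tension)
  F[2-3] = +1279.5223 N (tension)
  F[2-4] = +1632.7060 N (tension)
  F[3-4] = -972.2018 N (compression)
  F[3-5] = +1930.1950 N (tension)
  F[4-5] = +1166.1744 N (tension)
  F[4-6] = +508.9027 N (tension)
  F[5-6] = -1376.6072 N (compression)
  Rx@0 = -3176.5400 N
  Ry@0 = -1010.5877 N
  Ry@6 = +1279.0877 N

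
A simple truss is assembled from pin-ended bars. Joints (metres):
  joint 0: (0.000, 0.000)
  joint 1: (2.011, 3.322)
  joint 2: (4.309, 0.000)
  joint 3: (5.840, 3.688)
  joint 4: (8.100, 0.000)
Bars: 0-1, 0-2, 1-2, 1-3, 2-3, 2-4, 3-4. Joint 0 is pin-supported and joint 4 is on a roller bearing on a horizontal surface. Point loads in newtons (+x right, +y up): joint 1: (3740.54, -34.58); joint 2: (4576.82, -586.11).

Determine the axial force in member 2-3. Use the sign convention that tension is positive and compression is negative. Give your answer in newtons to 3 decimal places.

N=5 nodes, M=7 members, R=3 reactions → 2N=10, M+R=10
member 0 (0-1): L=3.8833, (cx,cy)=(0.5179,0.8555)
member 1 (0-2): L=4.3090, (cx,cy)=(1.0000,0.0000)
member 2 (1-2): L=4.0394, (cx,cy)=(0.5689,-0.8224)
member 3 (1-3): L=3.8465, (cx,cy)=(0.9955,0.0952)
member 4 (2-3): L=3.9932, (cx,cy)=(0.3834,0.9236)
member 5 (2-4): L=3.7910, (cx,cy)=(1.0000,0.0000)
member 6 (3-4): L=4.3254, (cx,cy)=(0.5225,-0.8526)
solve A·x = −loads:
  F[0-1] = +1442.2283 N (tension)
  F[0-2] = +7570.4845 N (tension)
  F[1-2] = -1772.9632 N (compression)
  F[1-3] = -1994.0717 N (compression)
  F[2-3] = +2213.3499 N (tension)
  F[2-4] = +1136.4126 N (tension)
  F[3-4] = -2174.9649 N (compression)
  Rx@0 = -8317.3600 N
  Ry@0 = -1233.7745 N
  Ry@4 = +1854.4645 N

2213.350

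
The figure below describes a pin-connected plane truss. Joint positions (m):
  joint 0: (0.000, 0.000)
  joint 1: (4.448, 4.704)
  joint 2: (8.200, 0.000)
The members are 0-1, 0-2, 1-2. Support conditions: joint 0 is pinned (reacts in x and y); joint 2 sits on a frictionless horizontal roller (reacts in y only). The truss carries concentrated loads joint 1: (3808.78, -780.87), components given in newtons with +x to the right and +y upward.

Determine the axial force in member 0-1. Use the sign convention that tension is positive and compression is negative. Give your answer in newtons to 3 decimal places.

2515.330

N=3 nodes, M=3 members, R=3 reactions → 2N=6, M+R=6
member 0 (0-1): L=6.4740, (cx,cy)=(0.6871,0.7266)
member 1 (0-2): L=8.2000, (cx,cy)=(1.0000,0.0000)
member 2 (1-2): L=6.0171, (cx,cy)=(0.6236,-0.7818)
solve A·x = −loads:
  F[0-1] = +2515.3303 N (tension)
  F[0-2] = +2080.6001 N (tension)
  F[1-2] = -3336.6509 N (compression)
  Rx@0 = -3808.7800 N
  Ry@0 = -1827.6435 N
  Ry@2 = +2608.5135 N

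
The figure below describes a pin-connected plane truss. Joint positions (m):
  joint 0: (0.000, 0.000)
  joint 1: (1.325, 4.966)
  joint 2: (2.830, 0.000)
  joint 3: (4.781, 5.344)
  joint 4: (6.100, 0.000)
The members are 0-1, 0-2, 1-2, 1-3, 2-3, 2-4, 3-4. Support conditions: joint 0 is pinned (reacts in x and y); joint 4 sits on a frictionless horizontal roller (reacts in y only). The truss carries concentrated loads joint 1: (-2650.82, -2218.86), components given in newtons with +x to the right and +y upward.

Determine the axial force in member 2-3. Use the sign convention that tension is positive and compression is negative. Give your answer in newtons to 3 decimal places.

-1908.649

N=5 nodes, M=7 members, R=3 reactions → 2N=10, M+R=10
member 0 (0-1): L=5.1397, (cx,cy)=(0.2578,0.9662)
member 1 (0-2): L=2.8300, (cx,cy)=(1.0000,0.0000)
member 2 (1-2): L=5.1890, (cx,cy)=(0.2900,-0.9570)
member 3 (1-3): L=3.4766, (cx,cy)=(0.9941,0.1087)
member 4 (2-3): L=5.6890, (cx,cy)=(0.3429,0.9394)
member 5 (2-4): L=3.2700, (cx,cy)=(1.0000,0.0000)
member 6 (3-4): L=5.5044, (cx,cy)=(0.2396,-0.9709)
solve A·x = −loads:
  F[0-1] = -4031.1790 N (compression)
  F[0-2] = -1611.5988 N (compression)
  F[1-2] = +1873.4284 N (tension)
  F[1-3] = +1074.6112 N (tension)
  F[2-3] = -1908.6488 N (compression)
  F[2-4] = -413.6839 N (compression)
  F[3-4] = +1726.3605 N (tension)
  Rx@0 = +2650.8200 N
  Ry@0 = +3894.9227 N
  Ry@4 = -1676.0627 N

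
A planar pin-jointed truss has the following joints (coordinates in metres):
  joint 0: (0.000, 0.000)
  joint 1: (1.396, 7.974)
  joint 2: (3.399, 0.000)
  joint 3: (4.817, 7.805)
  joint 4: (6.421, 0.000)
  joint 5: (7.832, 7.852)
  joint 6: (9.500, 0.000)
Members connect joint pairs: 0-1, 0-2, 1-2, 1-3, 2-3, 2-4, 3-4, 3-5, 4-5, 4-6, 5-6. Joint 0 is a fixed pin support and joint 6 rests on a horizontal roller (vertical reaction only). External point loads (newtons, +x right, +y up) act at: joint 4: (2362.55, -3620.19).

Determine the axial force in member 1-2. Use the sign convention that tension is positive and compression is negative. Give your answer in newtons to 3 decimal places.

1235.568

N=7 nodes, M=11 members, R=3 reactions → 2N=14, M+R=14
member 0 (0-1): L=8.0953, (cx,cy)=(0.1724,0.9850)
member 1 (0-2): L=3.3990, (cx,cy)=(1.0000,0.0000)
member 2 (1-2): L=8.2217, (cx,cy)=(0.2436,-0.9699)
member 3 (1-3): L=3.4252, (cx,cy)=(0.9988,-0.0493)
member 4 (2-3): L=7.9328, (cx,cy)=(0.1788,0.9839)
member 5 (2-4): L=3.0220, (cx,cy)=(1.0000,0.0000)
member 6 (3-4): L=7.9681, (cx,cy)=(0.2013,-0.9795)
member 7 (3-5): L=3.0154, (cx,cy)=(0.9999,0.0156)
member 8 (4-5): L=7.9778, (cx,cy)=(0.1769,0.9842)
member 9 (4-6): L=3.0790, (cx,cy)=(1.0000,0.0000)
member 10 (5-6): L=8.0272, (cx,cy)=(0.2078,-0.9782)
solve A·x = −loads:
  F[0-1] = -1191.1676 N (compression)
  F[0-2] = +2567.9624 N (tension)
  F[1-2] = +1235.5681 N (tension)
  F[1-3] = -507.0427 N (compression)
  F[2-3] = -1217.9567 N (compression)
  F[2-4] = +3086.6877 N (tension)
  F[3-4] = +1182.5308 N (tension)
  F[3-5] = -962.3009 N (compression)
  F[4-5] = +2501.2999 N (tension)
  F[4-6] = +519.7879 N (tension)
  F[5-6] = -2501.4674 N (compression)
  Rx@0 = -2362.5500 N
  Ry@0 = +1173.3226 N
  Ry@6 = +2446.8674 N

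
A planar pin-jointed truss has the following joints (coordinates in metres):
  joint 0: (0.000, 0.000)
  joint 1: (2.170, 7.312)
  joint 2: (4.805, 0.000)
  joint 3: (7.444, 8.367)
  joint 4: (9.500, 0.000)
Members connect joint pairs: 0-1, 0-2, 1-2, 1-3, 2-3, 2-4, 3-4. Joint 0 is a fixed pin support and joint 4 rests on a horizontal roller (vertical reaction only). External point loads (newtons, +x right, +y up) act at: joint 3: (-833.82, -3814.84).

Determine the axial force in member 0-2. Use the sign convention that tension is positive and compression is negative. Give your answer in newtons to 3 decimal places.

-370.859

N=5 nodes, M=7 members, R=3 reactions → 2N=10, M+R=10
member 0 (0-1): L=7.6272, (cx,cy)=(0.2845,0.9587)
member 1 (0-2): L=4.8050, (cx,cy)=(1.0000,0.0000)
member 2 (1-2): L=7.7723, (cx,cy)=(0.3390,-0.9408)
member 3 (1-3): L=5.3785, (cx,cy)=(0.9806,0.1962)
member 4 (2-3): L=8.7733, (cx,cy)=(0.3008,0.9537)
member 5 (2-4): L=4.6950, (cx,cy)=(1.0000,0.0000)
member 6 (3-4): L=8.6159, (cx,cy)=(0.2386,-0.9711)
solve A·x = −loads:
  F[0-1] = -1627.2353 N (compression)
  F[0-2] = -370.8587 N (compression)
  F[1-2] = +1454.8728 N (tension)
  F[1-3] = -975.1428 N (compression)
  F[2-3] = -1435.1780 N (compression)
  F[2-4] = +554.0787 N (tension)
  F[3-4] = -2321.9307 N (compression)
  Rx@0 = +833.8200 N
  Ry@0 = +1559.9877 N
  Ry@4 = +2254.8523 N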